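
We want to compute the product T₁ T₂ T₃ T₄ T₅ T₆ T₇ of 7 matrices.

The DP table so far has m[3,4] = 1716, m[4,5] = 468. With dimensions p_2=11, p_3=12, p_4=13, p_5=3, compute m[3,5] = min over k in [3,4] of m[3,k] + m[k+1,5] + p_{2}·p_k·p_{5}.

m[3,5] = min over k∈[3,4] of m[3,k]+m[k+1,5]+p_{2}·p_k·p_{5}.
k=3: 0 + 468 + 11·12·3 = 864; k=4: 1716 + 0 + 11·13·3 = 2145.
Minimum: 864 at k=3.

864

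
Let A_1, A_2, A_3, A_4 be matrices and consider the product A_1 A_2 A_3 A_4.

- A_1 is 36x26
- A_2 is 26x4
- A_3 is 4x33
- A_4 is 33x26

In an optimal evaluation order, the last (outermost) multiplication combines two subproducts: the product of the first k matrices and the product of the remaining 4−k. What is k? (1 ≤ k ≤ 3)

Adjacent pairs: A_1A_2 = 36·26·4 = 3744; A_2A_3 = 26·4·33 = 3432; A_3A_4 = 4·33·26 = 3432.
Length 3: A_1..A_3: k=1: 0+3432+36·26·33=34320; k=2: 3744+0+36·4·33=8496 → min 8496 | A_2..A_4: k=2: 0+3432+26·4·26=6136; k=3: 3432+0+26·33·26=25740 → min 6136.
Top-level splits: k=1: (A_1..A_1)·(A_2..A_4) → 0+6136+36·26·26 = 30472; k=2: (A_1..A_2)·(A_3..A_4) → 3744+3432+36·4·26 = 10920; k=3: (A_1..A_3)·(A_4..A_4) → 8496+0+36·33·26 = 39384.
Best split is after A_2, i.e. k = 2.

2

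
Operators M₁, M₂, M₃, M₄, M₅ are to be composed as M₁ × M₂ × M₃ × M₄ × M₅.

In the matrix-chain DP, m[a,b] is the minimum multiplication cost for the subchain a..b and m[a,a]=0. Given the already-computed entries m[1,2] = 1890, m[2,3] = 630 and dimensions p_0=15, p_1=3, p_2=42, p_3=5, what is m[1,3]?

m[1,3] = min over k∈[1,2] of m[1,k]+m[k+1,3]+p_{0}·p_k·p_{3}.
k=1: 0 + 630 + 15·3·5 = 855; k=2: 1890 + 0 + 15·42·5 = 5040.
Minimum: 855 at k=1.

855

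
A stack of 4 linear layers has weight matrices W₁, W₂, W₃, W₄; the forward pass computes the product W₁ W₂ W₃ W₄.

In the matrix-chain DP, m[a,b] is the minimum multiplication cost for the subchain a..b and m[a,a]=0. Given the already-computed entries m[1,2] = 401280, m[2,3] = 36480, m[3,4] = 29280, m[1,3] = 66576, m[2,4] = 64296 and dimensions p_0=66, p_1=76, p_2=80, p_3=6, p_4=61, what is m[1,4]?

90732

m[1,4] = min over k∈[1,3] of m[1,k]+m[k+1,4]+p_{0}·p_k·p_{4}.
k=1: 0 + 64296 + 66·76·61 = 370272; k=2: 401280 + 29280 + 66·80·61 = 752640; k=3: 66576 + 0 + 66·6·61 = 90732.
Minimum: 90732 at k=3.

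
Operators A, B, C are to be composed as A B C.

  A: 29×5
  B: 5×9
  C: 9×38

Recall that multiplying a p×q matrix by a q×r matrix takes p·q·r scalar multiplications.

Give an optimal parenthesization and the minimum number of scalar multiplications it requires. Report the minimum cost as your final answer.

7220

(A (B C)): cost 7220.
((A B) C): cost 11223.
Optimal: (A (B C)) with cost 7220.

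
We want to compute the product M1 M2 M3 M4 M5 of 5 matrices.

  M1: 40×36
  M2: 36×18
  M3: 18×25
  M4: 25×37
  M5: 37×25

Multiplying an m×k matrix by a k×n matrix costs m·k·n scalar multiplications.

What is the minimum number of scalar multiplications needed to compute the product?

77220

Adjacent pairs: M1M2 = 40·36·18 = 25920; M2M3 = 36·18·25 = 16200; M3M4 = 18·25·37 = 16650; M4M5 = 25·37·25 = 23125.
Length 3: M1..M3: k=1: 0+16200+40·36·25=52200; k=2: 25920+0+40·18·25=43920 → min 43920 | M2..M4: k=2: 0+16650+36·18·37=40626; k=3: 16200+0+36·25·37=49500 → min 40626 | M3..M5: k=3: 0+23125+18·25·25=34375; k=4: 16650+0+18·37·25=33300 → min 33300.
Length 4: M1..M4: k=1: 0+40626+40·36·37=93906; k=2: 25920+16650+40·18·37=69210; k=3: 43920+0+40·25·37=80920 → min 69210 | M2..M5: k=2: 0+33300+36·18·25=49500; k=3: 16200+23125+36·25·25=61825; k=4: 40626+0+36·37·25=73926 → min 49500.
Length 5: M1..M5: k=1: 0+49500+40·36·25=85500; k=2: 25920+33300+40·18·25=77220; k=3: 43920+23125+40·25·25=92045; k=4: 69210+0+40·37·25=106210 → min 77220.
Optimal order: ((M1 M2) ((M3 M4) M5)) with cost 77220.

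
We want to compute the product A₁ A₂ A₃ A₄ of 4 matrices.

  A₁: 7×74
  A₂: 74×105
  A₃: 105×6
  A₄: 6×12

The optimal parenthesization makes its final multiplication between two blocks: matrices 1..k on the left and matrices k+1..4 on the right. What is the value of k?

Adjacent pairs: A₁A₂ = 7·74·105 = 54390; A₂A₃ = 74·105·6 = 46620; A₃A₄ = 105·6·12 = 7560.
Length 3: A₁..A₃: k=1: 0+46620+7·74·6=49728; k=2: 54390+0+7·105·6=58800 → min 49728 | A₂..A₄: k=2: 0+7560+74·105·12=100800; k=3: 46620+0+74·6·12=51948 → min 51948.
Top-level splits: k=1: (A₁..A₁)·(A₂..A₄) → 0+51948+7·74·12 = 58164; k=2: (A₁..A₂)·(A₃..A₄) → 54390+7560+7·105·12 = 70770; k=3: (A₁..A₃)·(A₄..A₄) → 49728+0+7·6·12 = 50232.
Best split is after A₃, i.e. k = 3.

3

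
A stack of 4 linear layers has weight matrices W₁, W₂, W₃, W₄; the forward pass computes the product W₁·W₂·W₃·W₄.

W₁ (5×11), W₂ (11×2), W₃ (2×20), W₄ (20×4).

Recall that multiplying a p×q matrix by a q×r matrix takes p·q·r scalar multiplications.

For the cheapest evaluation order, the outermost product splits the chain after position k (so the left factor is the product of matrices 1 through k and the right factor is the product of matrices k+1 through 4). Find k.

2

Adjacent pairs: W₁W₂ = 5·11·2 = 110; W₂W₃ = 11·2·20 = 440; W₃W₄ = 2·20·4 = 160.
Length 3: W₁..W₃: k=1: 0+440+5·11·20=1540; k=2: 110+0+5·2·20=310 → min 310 | W₂..W₄: k=2: 0+160+11·2·4=248; k=3: 440+0+11·20·4=1320 → min 248.
Top-level splits: k=1: (W₁..W₁)·(W₂..W₄) → 0+248+5·11·4 = 468; k=2: (W₁..W₂)·(W₃..W₄) → 110+160+5·2·4 = 310; k=3: (W₁..W₃)·(W₄..W₄) → 310+0+5·20·4 = 710.
Best split is after W₂, i.e. k = 2.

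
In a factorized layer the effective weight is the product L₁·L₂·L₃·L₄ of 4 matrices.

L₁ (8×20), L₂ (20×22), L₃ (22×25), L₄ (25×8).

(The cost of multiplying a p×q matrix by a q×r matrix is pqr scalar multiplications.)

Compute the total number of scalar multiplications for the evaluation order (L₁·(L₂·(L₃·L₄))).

(L₃·L₄): 22×25 by 25×8 → 22×8, cost 22·25·8 = 4400
(L₂·(L₃·L₄)): 20×22 by 22×8 → 20×8, cost 20·22·8 = 3520; cumulative 7920
(L₁·(L₂·(L₃·L₄))): 8×20 by 20×8 → 8×8, cost 8·20·8 = 1280; cumulative 9200
Total: 9200 scalar multiplications.

9200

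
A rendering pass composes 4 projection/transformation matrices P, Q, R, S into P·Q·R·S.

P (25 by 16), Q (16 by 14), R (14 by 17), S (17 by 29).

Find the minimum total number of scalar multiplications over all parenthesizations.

22652

Adjacent pairs: PQ = 25·16·14 = 5600; QR = 16·14·17 = 3808; RS = 14·17·29 = 6902.
Length 3: P..R: k=1: 0+3808+25·16·17=10608; k=2: 5600+0+25·14·17=11550 → min 10608 | Q..S: k=2: 0+6902+16·14·29=13398; k=3: 3808+0+16·17·29=11696 → min 11696.
Length 4: P..S: k=1: 0+11696+25·16·29=23296; k=2: 5600+6902+25·14·29=22652; k=3: 10608+0+25·17·29=22933 → min 22652.
Optimal order: ((P·Q)·(R·S)) with cost 22652.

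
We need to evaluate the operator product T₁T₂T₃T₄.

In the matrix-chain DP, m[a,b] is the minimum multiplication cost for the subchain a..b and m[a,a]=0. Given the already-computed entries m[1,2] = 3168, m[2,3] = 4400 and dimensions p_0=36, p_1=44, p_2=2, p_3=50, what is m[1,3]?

6768

m[1,3] = min over k∈[1,2] of m[1,k]+m[k+1,3]+p_{0}·p_k·p_{3}.
k=1: 0 + 4400 + 36·44·50 = 83600; k=2: 3168 + 0 + 36·2·50 = 6768.
Minimum: 6768 at k=2.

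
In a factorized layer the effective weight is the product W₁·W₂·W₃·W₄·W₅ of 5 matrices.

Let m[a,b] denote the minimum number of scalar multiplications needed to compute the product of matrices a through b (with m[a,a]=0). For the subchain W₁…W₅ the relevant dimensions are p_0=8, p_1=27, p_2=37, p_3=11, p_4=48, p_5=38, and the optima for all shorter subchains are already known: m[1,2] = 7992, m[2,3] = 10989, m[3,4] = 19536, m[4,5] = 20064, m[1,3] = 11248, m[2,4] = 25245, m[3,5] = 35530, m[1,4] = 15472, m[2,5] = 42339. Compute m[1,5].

m[1,5] = min over k∈[1,4] of m[1,k]+m[k+1,5]+p_{0}·p_k·p_{5}.
k=1: 0 + 42339 + 8·27·38 = 50547; k=2: 7992 + 35530 + 8·37·38 = 54770; k=3: 11248 + 20064 + 8·11·38 = 34656; k=4: 15472 + 0 + 8·48·38 = 30064.
Minimum: 30064 at k=4.

30064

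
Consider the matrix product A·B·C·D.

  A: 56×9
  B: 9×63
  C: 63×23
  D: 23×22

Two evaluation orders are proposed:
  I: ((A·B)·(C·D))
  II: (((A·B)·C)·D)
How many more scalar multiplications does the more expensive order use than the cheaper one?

14

Order I = ((A·B)·(C·D)): (A·B): 56×9 by 9×63 → 56×63, cost 56·9·63 = 31752; (C·D): 63×23 by 23×22 → 63×22, cost 63·23·22 = 31878; ((A·B)·(C·D)): 56×63 by 63×22 → 56×22, cost 56·63·22 = 77616; cumulative 141246. Total 141246.
Order II = (((A·B)·C)·D): (A·B): 56×9 by 9×63 → 56×63, cost 56·9·63 = 31752; ((A·B)·C): 56×63 by 63×23 → 56×23, cost 56·63·23 = 81144; cumulative 112896; (((A·B)·C)·D): 56×23 by 23×22 → 56×22, cost 56·23·22 = 28336; cumulative 141232. Total 141232.
Difference: |141246 − 141232| = 14.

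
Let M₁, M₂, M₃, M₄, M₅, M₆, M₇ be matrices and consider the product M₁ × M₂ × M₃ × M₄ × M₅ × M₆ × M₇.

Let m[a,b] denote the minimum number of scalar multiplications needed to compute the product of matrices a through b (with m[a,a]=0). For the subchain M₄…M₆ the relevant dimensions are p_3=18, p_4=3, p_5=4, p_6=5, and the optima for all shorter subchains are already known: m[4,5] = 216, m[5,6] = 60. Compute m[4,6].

330

m[4,6] = min over k∈[4,5] of m[4,k]+m[k+1,6]+p_{3}·p_k·p_{6}.
k=4: 0 + 60 + 18·3·5 = 330; k=5: 216 + 0 + 18·4·5 = 576.
Minimum: 330 at k=4.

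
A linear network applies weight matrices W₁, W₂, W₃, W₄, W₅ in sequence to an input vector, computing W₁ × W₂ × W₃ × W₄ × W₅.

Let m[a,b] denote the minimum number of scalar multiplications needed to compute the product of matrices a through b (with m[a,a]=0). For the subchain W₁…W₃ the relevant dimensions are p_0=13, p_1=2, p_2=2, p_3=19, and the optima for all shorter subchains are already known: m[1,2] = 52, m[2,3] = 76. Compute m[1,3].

m[1,3] = min over k∈[1,2] of m[1,k]+m[k+1,3]+p_{0}·p_k·p_{3}.
k=1: 0 + 76 + 13·2·19 = 570; k=2: 52 + 0 + 13·2·19 = 546.
Minimum: 546 at k=2.

546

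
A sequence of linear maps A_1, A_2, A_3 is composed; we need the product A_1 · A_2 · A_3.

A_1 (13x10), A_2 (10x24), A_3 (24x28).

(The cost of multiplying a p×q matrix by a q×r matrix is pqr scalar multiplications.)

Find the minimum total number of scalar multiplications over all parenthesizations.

10360

Order (A_1 · (A_2 · A_3)): (A_2 · A_3): 10×24 by 24×28 → 10×28, cost 10·24·28 = 6720; (A_1 · (A_2 · A_3)): 13×10 by 10×28 → 13×28, cost 13·10·28 = 3640; cumulative 10360. Total 10360.
Order ((A_1 · A_2) · A_3): (A_1 · A_2): 13×10 by 10×24 → 13×24, cost 13·10·24 = 3120; ((A_1 · A_2) · A_3): 13×24 by 24×28 → 13×28, cost 13·24·28 = 8736; cumulative 11856. Total 11856.
Minimum: 10360.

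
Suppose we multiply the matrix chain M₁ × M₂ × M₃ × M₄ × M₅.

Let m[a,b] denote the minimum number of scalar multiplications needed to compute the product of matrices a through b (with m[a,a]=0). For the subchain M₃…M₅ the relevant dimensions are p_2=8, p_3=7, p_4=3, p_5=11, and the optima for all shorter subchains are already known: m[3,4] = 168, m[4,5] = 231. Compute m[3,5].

m[3,5] = min over k∈[3,4] of m[3,k]+m[k+1,5]+p_{2}·p_k·p_{5}.
k=3: 0 + 231 + 8·7·11 = 847; k=4: 168 + 0 + 8·3·11 = 432.
Minimum: 432 at k=4.

432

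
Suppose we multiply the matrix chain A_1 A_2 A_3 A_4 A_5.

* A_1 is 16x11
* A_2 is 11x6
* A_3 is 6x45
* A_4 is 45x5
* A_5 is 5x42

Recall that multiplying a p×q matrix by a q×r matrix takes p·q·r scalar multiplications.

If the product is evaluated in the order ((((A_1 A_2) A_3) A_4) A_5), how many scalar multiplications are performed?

(A_1 A_2): 16×11 by 11×6 → 16×6, cost 16·11·6 = 1056
((A_1 A_2) A_3): 16×6 by 6×45 → 16×45, cost 16·6·45 = 4320; cumulative 5376
(((A_1 A_2) A_3) A_4): 16×45 by 45×5 → 16×5, cost 16·45·5 = 3600; cumulative 8976
((((A_1 A_2) A_3) A_4) A_5): 16×5 by 5×42 → 16×42, cost 16·5·42 = 3360; cumulative 12336
Total: 12336 scalar multiplications.

12336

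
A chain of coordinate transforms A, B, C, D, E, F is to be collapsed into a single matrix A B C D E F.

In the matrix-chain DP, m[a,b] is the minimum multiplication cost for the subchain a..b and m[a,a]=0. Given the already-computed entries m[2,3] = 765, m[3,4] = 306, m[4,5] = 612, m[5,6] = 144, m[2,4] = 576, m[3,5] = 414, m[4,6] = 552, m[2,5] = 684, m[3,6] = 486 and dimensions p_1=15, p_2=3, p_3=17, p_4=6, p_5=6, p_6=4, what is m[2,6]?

m[2,6] = min over k∈[2,5] of m[2,k]+m[k+1,6]+p_{1}·p_k·p_{6}.
k=2: 0 + 486 + 15·3·4 = 666; k=3: 765 + 552 + 15·17·4 = 2337; k=4: 576 + 144 + 15·6·4 = 1080; k=5: 684 + 0 + 15·6·4 = 1044.
Minimum: 666 at k=2.

666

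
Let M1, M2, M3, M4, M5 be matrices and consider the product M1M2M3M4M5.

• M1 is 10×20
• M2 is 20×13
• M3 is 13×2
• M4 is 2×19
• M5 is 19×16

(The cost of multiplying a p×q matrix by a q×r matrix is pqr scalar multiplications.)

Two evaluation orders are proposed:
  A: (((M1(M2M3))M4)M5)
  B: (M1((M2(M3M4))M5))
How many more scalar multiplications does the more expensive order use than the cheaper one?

Order A = (((M1(M2M3))M4)M5): (M2M3): 20×13 by 13×2 → 20×2, cost 20·13·2 = 520; (M1(M2M3)): 10×20 by 20×2 → 10×2, cost 10·20·2 = 400; cumulative 920; ((M1(M2M3))M4): 10×2 by 2×19 → 10×19, cost 10·2·19 = 380; cumulative 1300; (((M1(M2M3))M4)M5): 10×19 by 19×16 → 10×16, cost 10·19·16 = 3040; cumulative 4340. Total 4340.
Order B = (M1((M2(M3M4))M5)): (M3M4): 13×2 by 2×19 → 13×19, cost 13·2·19 = 494; (M2(M3M4)): 20×13 by 13×19 → 20×19, cost 20·13·19 = 4940; cumulative 5434; ((M2(M3M4))M5): 20×19 by 19×16 → 20×16, cost 20·19·16 = 6080; cumulative 11514; (M1((M2(M3M4))M5)): 10×20 by 20×16 → 10×16, cost 10·20·16 = 3200; cumulative 14714. Total 14714.
Difference: |4340 − 14714| = 10374.

10374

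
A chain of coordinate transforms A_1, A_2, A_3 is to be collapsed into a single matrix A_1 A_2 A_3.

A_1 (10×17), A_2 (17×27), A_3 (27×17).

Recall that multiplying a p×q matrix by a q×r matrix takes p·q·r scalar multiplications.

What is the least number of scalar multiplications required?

9180

Order (A_1 (A_2 A_3)): (A_2 A_3): 17×27 by 27×17 → 17×17, cost 17·27·17 = 7803; (A_1 (A_2 A_3)): 10×17 by 17×17 → 10×17, cost 10·17·17 = 2890; cumulative 10693. Total 10693.
Order ((A_1 A_2) A_3): (A_1 A_2): 10×17 by 17×27 → 10×27, cost 10·17·27 = 4590; ((A_1 A_2) A_3): 10×27 by 27×17 → 10×17, cost 10·27·17 = 4590; cumulative 9180. Total 9180.
Minimum: 9180.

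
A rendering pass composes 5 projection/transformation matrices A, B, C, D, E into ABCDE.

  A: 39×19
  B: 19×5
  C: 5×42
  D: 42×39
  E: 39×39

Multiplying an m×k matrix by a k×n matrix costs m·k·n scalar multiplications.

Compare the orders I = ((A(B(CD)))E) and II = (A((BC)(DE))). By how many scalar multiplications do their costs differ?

27780

Order I = ((A(B(CD)))E): (CD): 5×42 by 42×39 → 5×39, cost 5·42·39 = 8190; (B(CD)): 19×5 by 5×39 → 19×39, cost 19·5·39 = 3705; cumulative 11895; (A(B(CD))): 39×19 by 19×39 → 39×39, cost 39·19·39 = 28899; cumulative 40794; ((A(B(CD)))E): 39×39 by 39×39 → 39×39, cost 39·39·39 = 59319; cumulative 100113. Total 100113.
Order II = (A((BC)(DE))): (BC): 19×5 by 5×42 → 19×42, cost 19·5·42 = 3990; (DE): 42×39 by 39×39 → 42×39, cost 42·39·39 = 63882; ((BC)(DE)): 19×42 by 42×39 → 19×39, cost 19·42·39 = 31122; cumulative 98994; (A((BC)(DE))): 39×19 by 19×39 → 39×39, cost 39·19·39 = 28899; cumulative 127893. Total 127893.
Difference: |100113 − 127893| = 27780.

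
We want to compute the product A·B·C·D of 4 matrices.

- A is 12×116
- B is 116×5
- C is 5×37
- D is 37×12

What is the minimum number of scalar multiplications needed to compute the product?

Adjacent pairs: AB = 12·116·5 = 6960; BC = 116·5·37 = 21460; CD = 5·37·12 = 2220.
Length 3: A..C: k=1: 0+21460+12·116·37=72964; k=2: 6960+0+12·5·37=9180 → min 9180 | B..D: k=2: 0+2220+116·5·12=9180; k=3: 21460+0+116·37·12=72964 → min 9180.
Length 4: A..D: k=1: 0+9180+12·116·12=25884; k=2: 6960+2220+12·5·12=9900; k=3: 9180+0+12·37·12=14508 → min 9900.
Optimal order: ((A·B)·(C·D)) with cost 9900.

9900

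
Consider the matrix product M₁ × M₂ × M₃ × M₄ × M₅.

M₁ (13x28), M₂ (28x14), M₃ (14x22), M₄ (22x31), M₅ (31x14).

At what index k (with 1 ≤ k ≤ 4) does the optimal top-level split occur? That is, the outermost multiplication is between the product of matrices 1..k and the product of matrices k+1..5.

Adjacent pairs: M₁M₂ = 13·28·14 = 5096; M₂M₃ = 28·14·22 = 8624; M₃M₄ = 14·22·31 = 9548; M₄M₅ = 22·31·14 = 9548.
Length 3: M₁..M₃: k=1: 0+8624+13·28·22=16632; k=2: 5096+0+13·14·22=9100 → min 9100 | M₂..M₄: k=2: 0+9548+28·14·31=21700; k=3: 8624+0+28·22·31=27720 → min 21700 | M₃..M₅: k=3: 0+9548+14·22·14=13860; k=4: 9548+0+14·31·14=15624 → min 13860.
Length 4: M₁..M₄: k=1: 0+21700+13·28·31=32984; k=2: 5096+9548+13·14·31=20286; k=3: 9100+0+13·22·31=17966 → min 17966 | M₂..M₅: k=2: 0+13860+28·14·14=19348; k=3: 8624+9548+28·22·14=26796; k=4: 21700+0+28·31·14=33852 → min 19348.
Top-level splits: k=1: (M₁..M₁)·(M₂..M₅) → 0+19348+13·28·14 = 24444; k=2: (M₁..M₂)·(M₃..M₅) → 5096+13860+13·14·14 = 21504; k=3: (M₁..M₃)·(M₄..M₅) → 9100+9548+13·22·14 = 22652; k=4: (M₁..M₄)·(M₅..M₅) → 17966+0+13·31·14 = 23608.
Best split is after M₂, i.e. k = 2.

2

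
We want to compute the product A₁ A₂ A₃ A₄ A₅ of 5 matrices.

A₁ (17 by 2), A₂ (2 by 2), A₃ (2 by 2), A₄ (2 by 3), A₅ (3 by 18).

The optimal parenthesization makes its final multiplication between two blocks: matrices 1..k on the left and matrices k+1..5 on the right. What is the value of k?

Adjacent pairs: A₁A₂ = 17·2·2 = 68; A₂A₃ = 2·2·2 = 8; A₃A₄ = 2·2·3 = 12; A₄A₅ = 2·3·18 = 108.
Length 3: A₁..A₃: k=1: 0+8+17·2·2=76; k=2: 68+0+17·2·2=136 → min 76 | A₂..A₄: k=2: 0+12+2·2·3=24; k=3: 8+0+2·2·3=20 → min 20 | A₃..A₅: k=3: 0+108+2·2·18=180; k=4: 12+0+2·3·18=120 → min 120.
Length 4: A₁..A₄: k=1: 0+20+17·2·3=122; k=2: 68+12+17·2·3=182; k=3: 76+0+17·2·3=178 → min 122 | A₂..A₅: k=2: 0+120+2·2·18=192; k=3: 8+108+2·2·18=188; k=4: 20+0+2·3·18=128 → min 128.
Top-level splits: k=1: (A₁..A₁)·(A₂..A₅) → 0+128+17·2·18 = 740; k=2: (A₁..A₂)·(A₃..A₅) → 68+120+17·2·18 = 800; k=3: (A₁..A₃)·(A₄..A₅) → 76+108+17·2·18 = 796; k=4: (A₁..A₄)·(A₅..A₅) → 122+0+17·3·18 = 1040.
Best split is after A₁, i.e. k = 1.

1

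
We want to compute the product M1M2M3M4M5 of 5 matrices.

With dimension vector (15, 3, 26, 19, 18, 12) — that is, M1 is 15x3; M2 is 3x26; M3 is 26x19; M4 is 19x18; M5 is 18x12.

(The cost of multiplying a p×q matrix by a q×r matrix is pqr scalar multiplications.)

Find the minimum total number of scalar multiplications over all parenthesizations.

Adjacent pairs: M1M2 = 15·3·26 = 1170; M2M3 = 3·26·19 = 1482; M3M4 = 26·19·18 = 8892; M4M5 = 19·18·12 = 4104.
Length 3: M1..M3: k=1: 0+1482+15·3·19=2337; k=2: 1170+0+15·26·19=8580 → min 2337 | M2..M4: k=2: 0+8892+3·26·18=10296; k=3: 1482+0+3·19·18=2508 → min 2508 | M3..M5: k=3: 0+4104+26·19·12=10032; k=4: 8892+0+26·18·12=14508 → min 10032.
Length 4: M1..M4: k=1: 0+2508+15·3·18=3318; k=2: 1170+8892+15·26·18=17082; k=3: 2337+0+15·19·18=7467 → min 3318 | M2..M5: k=2: 0+10032+3·26·12=10968; k=3: 1482+4104+3·19·12=6270; k=4: 2508+0+3·18·12=3156 → min 3156.
Length 5: M1..M5: k=1: 0+3156+15·3·12=3696; k=2: 1170+10032+15·26·12=15882; k=3: 2337+4104+15·19·12=9861; k=4: 3318+0+15·18·12=6558 → min 3696.
Optimal order: (M1(((M2M3)M4)M5)) with cost 3696.

3696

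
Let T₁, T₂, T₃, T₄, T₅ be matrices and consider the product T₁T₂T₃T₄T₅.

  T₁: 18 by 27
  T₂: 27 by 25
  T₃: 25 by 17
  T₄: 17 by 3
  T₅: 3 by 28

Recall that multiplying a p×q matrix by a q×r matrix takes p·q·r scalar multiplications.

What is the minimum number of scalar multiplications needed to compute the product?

6270

Adjacent pairs: T₁T₂ = 18·27·25 = 12150; T₂T₃ = 27·25·17 = 11475; T₃T₄ = 25·17·3 = 1275; T₄T₅ = 17·3·28 = 1428.
Length 3: T₁..T₃: k=1: 0+11475+18·27·17=19737; k=2: 12150+0+18·25·17=19800 → min 19737 | T₂..T₄: k=2: 0+1275+27·25·3=3300; k=3: 11475+0+27·17·3=12852 → min 3300 | T₃..T₅: k=3: 0+1428+25·17·28=13328; k=4: 1275+0+25·3·28=3375 → min 3375.
Length 4: T₁..T₄: k=1: 0+3300+18·27·3=4758; k=2: 12150+1275+18·25·3=14775; k=3: 19737+0+18·17·3=20655 → min 4758 | T₂..T₅: k=2: 0+3375+27·25·28=22275; k=3: 11475+1428+27·17·28=25755; k=4: 3300+0+27·3·28=5568 → min 5568.
Length 5: T₁..T₅: k=1: 0+5568+18·27·28=19176; k=2: 12150+3375+18·25·28=28125; k=3: 19737+1428+18·17·28=29733; k=4: 4758+0+18·3·28=6270 → min 6270.
Optimal order: ((T₁(T₂(T₃T₄)))T₅) with cost 6270.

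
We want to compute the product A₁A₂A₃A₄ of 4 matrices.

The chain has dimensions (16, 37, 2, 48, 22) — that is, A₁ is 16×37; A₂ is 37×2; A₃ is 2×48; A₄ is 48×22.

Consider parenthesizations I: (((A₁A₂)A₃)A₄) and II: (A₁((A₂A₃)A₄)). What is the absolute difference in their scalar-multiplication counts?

36032

Order I = (((A₁A₂)A₃)A₄): (A₁A₂): 16×37 by 37×2 → 16×2, cost 16·37·2 = 1184; ((A₁A₂)A₃): 16×2 by 2×48 → 16×48, cost 16·2·48 = 1536; cumulative 2720; (((A₁A₂)A₃)A₄): 16×48 by 48×22 → 16×22, cost 16·48·22 = 16896; cumulative 19616. Total 19616.
Order II = (A₁((A₂A₃)A₄)): (A₂A₃): 37×2 by 2×48 → 37×48, cost 37·2·48 = 3552; ((A₂A₃)A₄): 37×48 by 48×22 → 37×22, cost 37·48·22 = 39072; cumulative 42624; (A₁((A₂A₃)A₄)): 16×37 by 37×22 → 16×22, cost 16·37·22 = 13024; cumulative 55648. Total 55648.
Difference: |19616 − 55648| = 36032.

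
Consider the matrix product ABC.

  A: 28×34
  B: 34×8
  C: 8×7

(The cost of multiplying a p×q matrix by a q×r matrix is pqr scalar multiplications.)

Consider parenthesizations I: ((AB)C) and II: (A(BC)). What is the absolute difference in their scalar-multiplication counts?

616

Order I = ((AB)C): (AB): 28×34 by 34×8 → 28×8, cost 28·34·8 = 7616; ((AB)C): 28×8 by 8×7 → 28×7, cost 28·8·7 = 1568; cumulative 9184. Total 9184.
Order II = (A(BC)): (BC): 34×8 by 8×7 → 34×7, cost 34·8·7 = 1904; (A(BC)): 28×34 by 34×7 → 28×7, cost 28·34·7 = 6664; cumulative 8568. Total 8568.
Difference: |9184 − 8568| = 616.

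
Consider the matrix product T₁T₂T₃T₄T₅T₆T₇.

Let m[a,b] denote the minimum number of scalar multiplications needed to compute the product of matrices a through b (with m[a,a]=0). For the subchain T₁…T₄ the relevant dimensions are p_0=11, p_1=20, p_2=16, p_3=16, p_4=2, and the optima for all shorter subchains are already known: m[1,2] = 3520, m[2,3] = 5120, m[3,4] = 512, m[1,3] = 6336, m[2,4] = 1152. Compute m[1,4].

1592

m[1,4] = min over k∈[1,3] of m[1,k]+m[k+1,4]+p_{0}·p_k·p_{4}.
k=1: 0 + 1152 + 11·20·2 = 1592; k=2: 3520 + 512 + 11·16·2 = 4384; k=3: 6336 + 0 + 11·16·2 = 6688.
Minimum: 1592 at k=1.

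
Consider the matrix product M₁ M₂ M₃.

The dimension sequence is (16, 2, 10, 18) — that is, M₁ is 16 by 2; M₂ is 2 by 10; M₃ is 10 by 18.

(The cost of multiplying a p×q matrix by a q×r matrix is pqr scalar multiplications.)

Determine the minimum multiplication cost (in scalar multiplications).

936

Order (M₁ (M₂ M₃)): (M₂ M₃): 2×10 by 10×18 → 2×18, cost 2·10·18 = 360; (M₁ (M₂ M₃)): 16×2 by 2×18 → 16×18, cost 16·2·18 = 576; cumulative 936. Total 936.
Order ((M₁ M₂) M₃): (M₁ M₂): 16×2 by 2×10 → 16×10, cost 16·2·10 = 320; ((M₁ M₂) M₃): 16×10 by 10×18 → 16×18, cost 16·10·18 = 2880; cumulative 3200. Total 3200.
Minimum: 936.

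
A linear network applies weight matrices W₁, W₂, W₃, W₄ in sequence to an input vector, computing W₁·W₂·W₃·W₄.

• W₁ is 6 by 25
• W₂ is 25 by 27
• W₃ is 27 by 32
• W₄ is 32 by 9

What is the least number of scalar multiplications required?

10962

Adjacent pairs: W₁W₂ = 6·25·27 = 4050; W₂W₃ = 25·27·32 = 21600; W₃W₄ = 27·32·9 = 7776.
Length 3: W₁..W₃: k=1: 0+21600+6·25·32=26400; k=2: 4050+0+6·27·32=9234 → min 9234 | W₂..W₄: k=2: 0+7776+25·27·9=13851; k=3: 21600+0+25·32·9=28800 → min 13851.
Length 4: W₁..W₄: k=1: 0+13851+6·25·9=15201; k=2: 4050+7776+6·27·9=13284; k=3: 9234+0+6·32·9=10962 → min 10962.
Optimal order: (((W₁·W₂)·W₃)·W₄) with cost 10962.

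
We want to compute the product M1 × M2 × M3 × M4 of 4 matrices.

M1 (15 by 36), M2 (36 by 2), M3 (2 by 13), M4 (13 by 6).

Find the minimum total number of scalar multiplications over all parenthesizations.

Adjacent pairs: M1M2 = 15·36·2 = 1080; M2M3 = 36·2·13 = 936; M3M4 = 2·13·6 = 156.
Length 3: M1..M3: k=1: 0+936+15·36·13=7956; k=2: 1080+0+15·2·13=1470 → min 1470 | M2..M4: k=2: 0+156+36·2·6=588; k=3: 936+0+36·13·6=3744 → min 588.
Length 4: M1..M4: k=1: 0+588+15·36·6=3828; k=2: 1080+156+15·2·6=1416; k=3: 1470+0+15·13·6=2640 → min 1416.
Optimal order: ((M1 × M2) × (M3 × M4)) with cost 1416.

1416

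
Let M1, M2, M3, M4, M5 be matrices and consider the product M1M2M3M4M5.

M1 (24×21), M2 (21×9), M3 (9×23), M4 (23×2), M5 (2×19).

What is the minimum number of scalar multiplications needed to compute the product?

Adjacent pairs: M1M2 = 24·21·9 = 4536; M2M3 = 21·9·23 = 4347; M3M4 = 9·23·2 = 414; M4M5 = 23·2·19 = 874.
Length 3: M1..M3: k=1: 0+4347+24·21·23=15939; k=2: 4536+0+24·9·23=9504 → min 9504 | M2..M4: k=2: 0+414+21·9·2=792; k=3: 4347+0+21·23·2=5313 → min 792 | M3..M5: k=3: 0+874+9·23·19=4807; k=4: 414+0+9·2·19=756 → min 756.
Length 4: M1..M4: k=1: 0+792+24·21·2=1800; k=2: 4536+414+24·9·2=5382; k=3: 9504+0+24·23·2=10608 → min 1800 | M2..M5: k=2: 0+756+21·9·19=4347; k=3: 4347+874+21·23·19=14398; k=4: 792+0+21·2·19=1590 → min 1590.
Length 5: M1..M5: k=1: 0+1590+24·21·19=11166; k=2: 4536+756+24·9·19=9396; k=3: 9504+874+24·23·19=20866; k=4: 1800+0+24·2·19=2712 → min 2712.
Optimal order: ((M1(M2(M3M4)))M5) with cost 2712.

2712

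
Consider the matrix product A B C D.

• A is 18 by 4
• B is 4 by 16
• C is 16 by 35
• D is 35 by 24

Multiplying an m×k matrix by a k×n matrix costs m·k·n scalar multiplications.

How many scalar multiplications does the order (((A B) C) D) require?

26352

(A B): 18×4 by 4×16 → 18×16, cost 18·4·16 = 1152
((A B) C): 18×16 by 16×35 → 18×35, cost 18·16·35 = 10080; cumulative 11232
(((A B) C) D): 18×35 by 35×24 → 18×24, cost 18·35·24 = 15120; cumulative 26352
Total: 26352 scalar multiplications.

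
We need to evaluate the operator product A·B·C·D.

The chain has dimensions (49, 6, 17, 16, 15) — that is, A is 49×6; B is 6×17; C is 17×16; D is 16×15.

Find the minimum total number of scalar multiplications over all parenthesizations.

Adjacent pairs: AB = 49·6·17 = 4998; BC = 6·17·16 = 1632; CD = 17·16·15 = 4080.
Length 3: A..C: k=1: 0+1632+49·6·16=6336; k=2: 4998+0+49·17·16=18326 → min 6336 | B..D: k=2: 0+4080+6·17·15=5610; k=3: 1632+0+6·16·15=3072 → min 3072.
Length 4: A..D: k=1: 0+3072+49·6·15=7482; k=2: 4998+4080+49·17·15=21573; k=3: 6336+0+49·16·15=18096 → min 7482.
Optimal order: (A·((B·C)·D)) with cost 7482.

7482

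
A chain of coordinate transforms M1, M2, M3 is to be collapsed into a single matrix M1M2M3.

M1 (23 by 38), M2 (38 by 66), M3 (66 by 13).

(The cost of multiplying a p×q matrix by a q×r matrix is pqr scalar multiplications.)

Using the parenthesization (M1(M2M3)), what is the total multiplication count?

43966

(M2M3): 38×66 by 66×13 → 38×13, cost 38·66·13 = 32604
(M1(M2M3)): 23×38 by 38×13 → 23×13, cost 23·38·13 = 11362; cumulative 43966
Total: 43966 scalar multiplications.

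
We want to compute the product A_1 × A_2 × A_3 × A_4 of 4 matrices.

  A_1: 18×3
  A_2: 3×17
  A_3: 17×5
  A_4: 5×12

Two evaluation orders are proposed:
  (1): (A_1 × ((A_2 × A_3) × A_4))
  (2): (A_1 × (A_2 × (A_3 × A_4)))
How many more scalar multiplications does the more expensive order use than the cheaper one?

1197

Order (1) = (A_1 × ((A_2 × A_3) × A_4)): (A_2 × A_3): 3×17 by 17×5 → 3×5, cost 3·17·5 = 255; ((A_2 × A_3) × A_4): 3×5 by 5×12 → 3×12, cost 3·5·12 = 180; cumulative 435; (A_1 × ((A_2 × A_3) × A_4)): 18×3 by 3×12 → 18×12, cost 18·3·12 = 648; cumulative 1083. Total 1083.
Order (2) = (A_1 × (A_2 × (A_3 × A_4))): (A_3 × A_4): 17×5 by 5×12 → 17×12, cost 17·5·12 = 1020; (A_2 × (A_3 × A_4)): 3×17 by 17×12 → 3×12, cost 3·17·12 = 612; cumulative 1632; (A_1 × (A_2 × (A_3 × A_4))): 18×3 by 3×12 → 18×12, cost 18·3·12 = 648; cumulative 2280. Total 2280.
Difference: |1083 − 2280| = 1197.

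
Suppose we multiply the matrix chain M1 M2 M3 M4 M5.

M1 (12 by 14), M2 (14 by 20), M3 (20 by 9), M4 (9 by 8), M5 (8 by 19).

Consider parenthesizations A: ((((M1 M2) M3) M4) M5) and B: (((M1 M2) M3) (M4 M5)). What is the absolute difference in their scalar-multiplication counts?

732

Order A = ((((M1 M2) M3) M4) M5): (M1 M2): 12×14 by 14×20 → 12×20, cost 12·14·20 = 3360; ((M1 M2) M3): 12×20 by 20×9 → 12×9, cost 12·20·9 = 2160; cumulative 5520; (((M1 M2) M3) M4): 12×9 by 9×8 → 12×8, cost 12·9·8 = 864; cumulative 6384; ((((M1 M2) M3) M4) M5): 12×8 by 8×19 → 12×19, cost 12·8·19 = 1824; cumulative 8208. Total 8208.
Order B = (((M1 M2) M3) (M4 M5)): (M1 M2): 12×14 by 14×20 → 12×20, cost 12·14·20 = 3360; ((M1 M2) M3): 12×20 by 20×9 → 12×9, cost 12·20·9 = 2160; cumulative 5520; (M4 M5): 9×8 by 8×19 → 9×19, cost 9·8·19 = 1368; (((M1 M2) M3) (M4 M5)): 12×9 by 9×19 → 12×19, cost 12·9·19 = 2052; cumulative 8940. Total 8940.
Difference: |8208 − 8940| = 732.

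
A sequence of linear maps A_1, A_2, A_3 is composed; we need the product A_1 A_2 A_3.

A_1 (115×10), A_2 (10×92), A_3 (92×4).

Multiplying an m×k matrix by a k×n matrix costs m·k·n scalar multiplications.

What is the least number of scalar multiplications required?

8280

Order (A_1 (A_2 A_3)): (A_2 A_3): 10×92 by 92×4 → 10×4, cost 10·92·4 = 3680; (A_1 (A_2 A_3)): 115×10 by 10×4 → 115×4, cost 115·10·4 = 4600; cumulative 8280. Total 8280.
Order ((A_1 A_2) A_3): (A_1 A_2): 115×10 by 10×92 → 115×92, cost 115·10·92 = 105800; ((A_1 A_2) A_3): 115×92 by 92×4 → 115×4, cost 115·92·4 = 42320; cumulative 148120. Total 148120.
Minimum: 8280.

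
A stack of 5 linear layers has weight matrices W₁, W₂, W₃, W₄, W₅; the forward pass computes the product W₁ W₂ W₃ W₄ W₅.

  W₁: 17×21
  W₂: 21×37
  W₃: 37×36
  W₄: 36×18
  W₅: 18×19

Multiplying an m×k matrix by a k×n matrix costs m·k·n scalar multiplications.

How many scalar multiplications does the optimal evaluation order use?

50202

Adjacent pairs: W₁W₂ = 17·21·37 = 13209; W₂W₃ = 21·37·36 = 27972; W₃W₄ = 37·36·18 = 23976; W₄W₅ = 36·18·19 = 12312.
Length 3: W₁..W₃: k=1: 0+27972+17·21·36=40824; k=2: 13209+0+17·37·36=35853 → min 35853 | W₂..W₄: k=2: 0+23976+21·37·18=37962; k=3: 27972+0+21·36·18=41580 → min 37962 | W₃..W₅: k=3: 0+12312+37·36·19=37620; k=4: 23976+0+37·18·19=36630 → min 36630.
Length 4: W₁..W₄: k=1: 0+37962+17·21·18=44388; k=2: 13209+23976+17·37·18=48507; k=3: 35853+0+17·36·18=46869 → min 44388 | W₂..W₅: k=2: 0+36630+21·37·19=51393; k=3: 27972+12312+21·36·19=54648; k=4: 37962+0+21·18·19=45144 → min 45144.
Length 5: W₁..W₅: k=1: 0+45144+17·21·19=51927; k=2: 13209+36630+17·37·19=61790; k=3: 35853+12312+17·36·19=59793; k=4: 44388+0+17·18·19=50202 → min 50202.
Optimal order: ((W₁ (W₂ (W₃ W₄))) W₅) with cost 50202.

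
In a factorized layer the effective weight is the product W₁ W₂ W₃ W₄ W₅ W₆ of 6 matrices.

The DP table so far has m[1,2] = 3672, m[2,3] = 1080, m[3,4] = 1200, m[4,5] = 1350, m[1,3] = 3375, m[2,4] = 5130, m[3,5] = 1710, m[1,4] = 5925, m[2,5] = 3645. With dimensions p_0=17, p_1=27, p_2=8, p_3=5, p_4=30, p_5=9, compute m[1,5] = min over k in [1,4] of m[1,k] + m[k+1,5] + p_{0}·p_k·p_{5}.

m[1,5] = min over k∈[1,4] of m[1,k]+m[k+1,5]+p_{0}·p_k·p_{5}.
k=1: 0 + 3645 + 17·27·9 = 7776; k=2: 3672 + 1710 + 17·8·9 = 6606; k=3: 3375 + 1350 + 17·5·9 = 5490; k=4: 5925 + 0 + 17·30·9 = 10515.
Minimum: 5490 at k=3.

5490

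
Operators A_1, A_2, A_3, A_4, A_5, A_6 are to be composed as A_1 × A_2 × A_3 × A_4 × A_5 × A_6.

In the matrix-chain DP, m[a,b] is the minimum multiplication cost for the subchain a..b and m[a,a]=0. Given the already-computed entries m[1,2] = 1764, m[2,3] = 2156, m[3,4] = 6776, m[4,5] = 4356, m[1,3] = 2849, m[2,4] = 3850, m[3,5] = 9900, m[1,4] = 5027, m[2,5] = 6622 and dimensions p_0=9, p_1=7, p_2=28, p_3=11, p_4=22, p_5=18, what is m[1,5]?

7756

m[1,5] = min over k∈[1,4] of m[1,k]+m[k+1,5]+p_{0}·p_k·p_{5}.
k=1: 0 + 6622 + 9·7·18 = 7756; k=2: 1764 + 9900 + 9·28·18 = 16200; k=3: 2849 + 4356 + 9·11·18 = 8987; k=4: 5027 + 0 + 9·22·18 = 8591.
Minimum: 7756 at k=1.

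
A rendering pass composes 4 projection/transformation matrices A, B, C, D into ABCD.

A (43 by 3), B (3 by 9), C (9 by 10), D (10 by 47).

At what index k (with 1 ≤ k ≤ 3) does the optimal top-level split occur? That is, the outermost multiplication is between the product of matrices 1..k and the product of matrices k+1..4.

1

Adjacent pairs: AB = 43·3·9 = 1161; BC = 3·9·10 = 270; CD = 9·10·47 = 4230.
Length 3: A..C: k=1: 0+270+43·3·10=1560; k=2: 1161+0+43·9·10=5031 → min 1560 | B..D: k=2: 0+4230+3·9·47=5499; k=3: 270+0+3·10·47=1680 → min 1680.
Top-level splits: k=1: (A..A)·(B..D) → 0+1680+43·3·47 = 7743; k=2: (A..B)·(C..D) → 1161+4230+43·9·47 = 23580; k=3: (A..C)·(D..D) → 1560+0+43·10·47 = 21770.
Best split is after A, i.e. k = 1.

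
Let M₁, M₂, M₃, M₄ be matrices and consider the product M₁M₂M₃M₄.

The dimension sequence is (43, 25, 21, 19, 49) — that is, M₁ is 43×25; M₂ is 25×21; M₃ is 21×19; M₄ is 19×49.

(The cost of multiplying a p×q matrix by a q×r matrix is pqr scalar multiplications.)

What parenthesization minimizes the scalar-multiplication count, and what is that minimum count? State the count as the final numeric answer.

70433

Adjacent pairs: M₁M₂ = 43·25·21 = 22575; M₂M₃ = 25·21·19 = 9975; M₃M₄ = 21·19·49 = 19551.
Length 3: M₁..M₃: k=1: 0+9975+43·25·19=30400; k=2: 22575+0+43·21·19=39732 → min 30400 | M₂..M₄: k=2: 0+19551+25·21·49=45276; k=3: 9975+0+25·19·49=33250 → min 33250.
Length 4: M₁..M₄: k=1: 0+33250+43·25·49=85925; k=2: 22575+19551+43·21·49=86373; k=3: 30400+0+43·19·49=70433 → min 70433.
Optimal parenthesization: ((M₁(M₂M₃))M₄) with cost 70433.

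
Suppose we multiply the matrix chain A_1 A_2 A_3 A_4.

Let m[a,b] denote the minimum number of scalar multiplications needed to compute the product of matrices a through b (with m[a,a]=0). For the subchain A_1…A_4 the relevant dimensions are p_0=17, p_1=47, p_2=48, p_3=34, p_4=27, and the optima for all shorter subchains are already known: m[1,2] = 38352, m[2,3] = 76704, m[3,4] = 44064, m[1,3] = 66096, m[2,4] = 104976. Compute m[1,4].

81702

m[1,4] = min over k∈[1,3] of m[1,k]+m[k+1,4]+p_{0}·p_k·p_{4}.
k=1: 0 + 104976 + 17·47·27 = 126549; k=2: 38352 + 44064 + 17·48·27 = 104448; k=3: 66096 + 0 + 17·34·27 = 81702.
Minimum: 81702 at k=3.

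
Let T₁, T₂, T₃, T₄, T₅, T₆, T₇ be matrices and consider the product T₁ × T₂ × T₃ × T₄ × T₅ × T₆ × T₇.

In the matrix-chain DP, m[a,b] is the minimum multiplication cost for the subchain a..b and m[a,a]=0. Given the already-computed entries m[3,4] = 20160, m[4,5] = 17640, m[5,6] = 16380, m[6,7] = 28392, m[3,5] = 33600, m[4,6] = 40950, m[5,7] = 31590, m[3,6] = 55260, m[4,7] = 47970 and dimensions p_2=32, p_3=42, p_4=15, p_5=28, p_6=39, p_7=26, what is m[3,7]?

64230

m[3,7] = min over k∈[3,6] of m[3,k]+m[k+1,7]+p_{2}·p_k·p_{7}.
k=3: 0 + 47970 + 32·42·26 = 82914; k=4: 20160 + 31590 + 32·15·26 = 64230; k=5: 33600 + 28392 + 32·28·26 = 85288; k=6: 55260 + 0 + 32·39·26 = 87708.
Minimum: 64230 at k=4.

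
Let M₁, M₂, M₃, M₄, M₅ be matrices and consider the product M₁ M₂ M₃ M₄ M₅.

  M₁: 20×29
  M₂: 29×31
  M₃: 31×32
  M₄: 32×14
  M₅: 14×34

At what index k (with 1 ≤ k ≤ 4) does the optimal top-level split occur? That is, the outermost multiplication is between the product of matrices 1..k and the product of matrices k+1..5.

4

Adjacent pairs: M₁M₂ = 20·29·31 = 17980; M₂M₃ = 29·31·32 = 28768; M₃M₄ = 31·32·14 = 13888; M₄M₅ = 32·14·34 = 15232.
Length 3: M₁..M₃: k=1: 0+28768+20·29·32=47328; k=2: 17980+0+20·31·32=37820 → min 37820 | M₂..M₄: k=2: 0+13888+29·31·14=26474; k=3: 28768+0+29·32·14=41760 → min 26474 | M₃..M₅: k=3: 0+15232+31·32·34=48960; k=4: 13888+0+31·14·34=28644 → min 28644.
Length 4: M₁..M₄: k=1: 0+26474+20·29·14=34594; k=2: 17980+13888+20·31·14=40548; k=3: 37820+0+20·32·14=46780 → min 34594 | M₂..M₅: k=2: 0+28644+29·31·34=59210; k=3: 28768+15232+29·32·34=75552; k=4: 26474+0+29·14·34=40278 → min 40278.
Top-level splits: k=1: (M₁..M₁)·(M₂..M₅) → 0+40278+20·29·34 = 59998; k=2: (M₁..M₂)·(M₃..M₅) → 17980+28644+20·31·34 = 67704; k=3: (M₁..M₃)·(M₄..M₅) → 37820+15232+20·32·34 = 74812; k=4: (M₁..M₄)·(M₅..M₅) → 34594+0+20·14·34 = 44114.
Best split is after M₄, i.e. k = 4.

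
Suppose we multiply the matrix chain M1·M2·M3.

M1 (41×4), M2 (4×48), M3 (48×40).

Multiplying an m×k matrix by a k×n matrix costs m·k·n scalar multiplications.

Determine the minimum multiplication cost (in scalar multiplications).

14240

Order (M1·(M2·M3)): (M2·M3): 4×48 by 48×40 → 4×40, cost 4·48·40 = 7680; (M1·(M2·M3)): 41×4 by 4×40 → 41×40, cost 41·4·40 = 6560; cumulative 14240. Total 14240.
Order ((M1·M2)·M3): (M1·M2): 41×4 by 4×48 → 41×48, cost 41·4·48 = 7872; ((M1·M2)·M3): 41×48 by 48×40 → 41×40, cost 41·48·40 = 78720; cumulative 86592. Total 86592.
Minimum: 14240.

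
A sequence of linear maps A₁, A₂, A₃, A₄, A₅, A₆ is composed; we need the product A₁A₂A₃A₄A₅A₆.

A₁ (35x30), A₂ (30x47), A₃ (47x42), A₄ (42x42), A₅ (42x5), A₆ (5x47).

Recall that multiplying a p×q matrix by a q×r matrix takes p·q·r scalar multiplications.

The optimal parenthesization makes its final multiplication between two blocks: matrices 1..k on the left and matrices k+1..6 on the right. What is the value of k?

5

Adjacent pairs: A₁A₂ = 35·30·47 = 49350; A₂A₃ = 30·47·42 = 59220; A₃A₄ = 47·42·42 = 82908; A₄A₅ = 42·42·5 = 8820; A₅A₆ = 42·5·47 = 9870.
Length 3: A₁..A₃: k=1: 0+59220+35·30·42=103320; k=2: 49350+0+35·47·42=118440 → min 103320 | A₂..A₄: k=2: 0+82908+30·47·42=142128; k=3: 59220+0+30·42·42=112140 → min 112140 | A₃..A₅: k=3: 0+8820+47·42·5=18690; k=4: 82908+0+47·42·5=92778 → min 18690 | A₄..A₆: k=4: 0+9870+42·42·47=92778; k=5: 8820+0+42·5·47=18690 → min 18690.
Length 4: A₁..A₄: k=1: 0+112140+35·30·42=156240; k=2: 49350+82908+35·47·42=201348; k=3: 103320+0+35·42·42=165060 → min 156240 | A₂..A₅: k=2: 0+18690+30·47·5=25740; k=3: 59220+8820+30·42·5=74340; k=4: 112140+0+30·42·5=118440 → min 25740 | A₃..A₆: k=3: 0+18690+47·42·47=111468; k=4: 82908+9870+47·42·47=185556; k=5: 18690+0+47·5·47=29735 → min 29735.
Length 5: A₁..A₅: k=1: 0+25740+35·30·5=30990; k=2: 49350+18690+35·47·5=76265; k=3: 103320+8820+35·42·5=119490; k=4: 156240+0+35·42·5=163590 → min 30990 | A₂..A₆: k=2: 0+29735+30·47·47=96005; k=3: 59220+18690+30·42·47=137130; k=4: 112140+9870+30·42·47=181230; k=5: 25740+0+30·5·47=32790 → min 32790.
Top-level splits: k=1: (A₁..A₁)·(A₂..A₆) → 0+32790+35·30·47 = 82140; k=2: (A₁..A₂)·(A₃..A₆) → 49350+29735+35·47·47 = 156400; k=3: (A₁..A₃)·(A₄..A₆) → 103320+18690+35·42·47 = 191100; k=4: (A₁..A₄)·(A₅..A₆) → 156240+9870+35·42·47 = 235200; k=5: (A₁..A₅)·(A₆..A₆) → 30990+0+35·5·47 = 39215.
Best split is after A₅, i.e. k = 5.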